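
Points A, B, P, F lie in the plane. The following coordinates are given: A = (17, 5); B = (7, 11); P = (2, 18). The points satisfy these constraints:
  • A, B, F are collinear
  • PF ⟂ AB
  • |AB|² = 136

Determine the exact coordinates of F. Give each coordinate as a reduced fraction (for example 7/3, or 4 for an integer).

F = (4/17, 256/17)

1. F_x = 4/17  [[A, B, F are collinear ⇒ -6x-10y+152=0] ∩ [PF ⟂ AB ⇒ -10x+6y-88=0]]
2. F_y = 256/17  [[A, B, F are collinear ⇒ -6x-10y+152=0] ∩ [PF ⟂ AB ⇒ -10x+6y-88=0]]
   so F = (4/17, 256/17)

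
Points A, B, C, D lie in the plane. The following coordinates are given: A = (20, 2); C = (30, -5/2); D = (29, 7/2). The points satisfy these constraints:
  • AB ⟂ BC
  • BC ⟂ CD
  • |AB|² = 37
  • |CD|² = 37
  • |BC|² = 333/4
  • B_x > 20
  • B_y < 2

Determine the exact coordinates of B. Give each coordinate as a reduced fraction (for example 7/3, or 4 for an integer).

1. B_x = 21  [[BC ⟂ CD ⇒ 1x-6y-45=0] ∩ [|B−(20, 2)|²=37]]
2. B_y = -4  [[BC ⟂ CD ⇒ 1x-6y-45=0] ∩ [|B−(20, 2)|²=37]]
   so B = (21, -4)

B = (21, -4)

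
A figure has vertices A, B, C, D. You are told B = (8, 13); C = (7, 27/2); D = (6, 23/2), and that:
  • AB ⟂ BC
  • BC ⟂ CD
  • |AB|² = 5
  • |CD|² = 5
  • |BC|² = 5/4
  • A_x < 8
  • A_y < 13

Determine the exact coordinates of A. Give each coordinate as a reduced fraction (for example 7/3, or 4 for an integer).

A = (7, 11)

1. A_x = 7  [[AB ⟂ BC ⇒ 1x-1/2y-3/2=0] ∩ [|A−(8, 13)|²=5]]
2. A_y = 11  [[AB ⟂ BC ⇒ 1x-1/2y-3/2=0] ∩ [|A−(8, 13)|²=5]]
   so A = (7, 11)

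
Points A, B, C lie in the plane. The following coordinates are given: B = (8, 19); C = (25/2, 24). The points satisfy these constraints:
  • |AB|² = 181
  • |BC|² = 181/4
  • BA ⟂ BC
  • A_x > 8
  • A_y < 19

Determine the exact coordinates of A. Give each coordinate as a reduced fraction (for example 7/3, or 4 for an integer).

1. A_x = 18  [[BA ⟂ BC ⇒ 9/2x+5y-131=0] ∩ [|A−(8, 19)|²=181]]
2. A_y = 10  [[BA ⟂ BC ⇒ 9/2x+5y-131=0] ∩ [|A−(8, 19)|²=181]]
   so A = (18, 10)

A = (18, 10)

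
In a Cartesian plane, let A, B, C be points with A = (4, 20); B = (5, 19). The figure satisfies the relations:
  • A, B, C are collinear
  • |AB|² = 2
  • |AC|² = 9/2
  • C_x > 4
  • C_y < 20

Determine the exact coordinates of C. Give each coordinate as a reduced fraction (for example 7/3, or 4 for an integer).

1. C_x = 11/2  [[A, B, C are collinear ⇒ 1x+1y-24=0] ∩ [|C−(4, 20)|²=9/2]]
2. C_y = 37/2  [[A, B, C are collinear ⇒ 1x+1y-24=0] ∩ [|C−(4, 20)|²=9/2]]
   so C = (11/2, 37/2)

C = (11/2, 37/2)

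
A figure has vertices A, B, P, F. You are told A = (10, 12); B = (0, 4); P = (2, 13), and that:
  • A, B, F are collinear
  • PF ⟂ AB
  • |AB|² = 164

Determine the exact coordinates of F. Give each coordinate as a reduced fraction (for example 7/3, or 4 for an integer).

F = (230/41, 348/41)

1. F_x = 230/41  [[A, B, F are collinear ⇒ 8x-10y+40=0] ∩ [PF ⟂ AB ⇒ -10x-8y+124=0]]
2. F_y = 348/41  [[A, B, F are collinear ⇒ 8x-10y+40=0] ∩ [PF ⟂ AB ⇒ -10x-8y+124=0]]
   so F = (230/41, 348/41)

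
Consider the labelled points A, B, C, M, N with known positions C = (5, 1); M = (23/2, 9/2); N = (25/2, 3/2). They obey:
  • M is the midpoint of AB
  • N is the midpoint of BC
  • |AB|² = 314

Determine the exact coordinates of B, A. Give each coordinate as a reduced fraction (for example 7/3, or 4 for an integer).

1. B_x = 20  [B = 2·N−C = 2·(25/2, 3/2)−(5, 1)]
2. B_y = 2  [B = 2·N−C = 2·(25/2, 3/2)−(5, 1)]
   so B = (20, 2)
3. A_x = 3  [A = 2·M−B = 2·(23/2, 9/2)−(20, 2)]
4. A_y = 7  [A = 2·M−B = 2·(23/2, 9/2)−(20, 2)]
   so A = (3, 7)

B = (20, 2)
A = (3, 7)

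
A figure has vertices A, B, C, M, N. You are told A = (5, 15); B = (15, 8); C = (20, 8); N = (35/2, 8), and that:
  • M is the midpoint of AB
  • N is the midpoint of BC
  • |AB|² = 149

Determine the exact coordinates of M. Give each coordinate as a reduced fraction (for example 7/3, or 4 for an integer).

1. M_x = 10  [2·M = A+B = (5, 15)+(15, 8)]
2. M_y = 23/2  [2·M = A+B = (5, 15)+(15, 8)]
   so M = (10, 23/2)

M = (10, 23/2)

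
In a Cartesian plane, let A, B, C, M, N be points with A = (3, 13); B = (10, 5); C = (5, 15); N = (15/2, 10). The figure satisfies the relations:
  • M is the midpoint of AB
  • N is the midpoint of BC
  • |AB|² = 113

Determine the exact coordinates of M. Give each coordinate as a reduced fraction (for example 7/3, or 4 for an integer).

1. M_x = 13/2  [2·M = A+B = (3, 13)+(10, 5)]
2. M_y = 9  [2·M = A+B = (3, 13)+(10, 5)]
   so M = (13/2, 9)

M = (13/2, 9)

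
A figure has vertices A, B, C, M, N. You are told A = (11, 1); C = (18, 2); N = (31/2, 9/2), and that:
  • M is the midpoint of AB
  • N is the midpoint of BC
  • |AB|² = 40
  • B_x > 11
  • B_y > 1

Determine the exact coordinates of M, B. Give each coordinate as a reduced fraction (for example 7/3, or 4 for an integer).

M = (12, 4)
B = (13, 7)

1. B_x = 13  [B = 2·N−C = 2·(31/2, 9/2)−(18, 2)]
2. B_y = 7  [B = 2·N−C = 2·(31/2, 9/2)−(18, 2)]
   so B = (13, 7)
3. M_x = 12  [2·M = A+B = (11, 1)+(13, 7)]
4. M_y = 4  [2·M = A+B = (11, 1)+(13, 7)]
   so M = (12, 4)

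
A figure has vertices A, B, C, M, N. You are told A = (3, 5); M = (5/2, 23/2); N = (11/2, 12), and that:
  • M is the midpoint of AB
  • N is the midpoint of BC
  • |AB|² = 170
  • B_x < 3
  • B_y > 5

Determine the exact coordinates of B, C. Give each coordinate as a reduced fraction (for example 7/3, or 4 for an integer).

B = (2, 18)
C = (9, 6)

1. B_x = 2  [B = 2·M−A = 2·(5/2, 23/2)−(3, 5)]
2. B_y = 18  [B = 2·M−A = 2·(5/2, 23/2)−(3, 5)]
   so B = (2, 18)
3. C_x = 9  [C = 2·N−B = 2·(11/2, 12)−(2, 18)]
4. C_y = 6  [C = 2·N−B = 2·(11/2, 12)−(2, 18)]
   so C = (9, 6)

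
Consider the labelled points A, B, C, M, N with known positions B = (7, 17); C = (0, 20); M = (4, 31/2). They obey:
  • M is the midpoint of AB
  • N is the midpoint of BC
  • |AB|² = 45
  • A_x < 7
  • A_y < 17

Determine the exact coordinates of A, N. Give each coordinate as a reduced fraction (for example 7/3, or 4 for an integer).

1. A_x = 1  [A = 2·M−B = 2·(4, 31/2)−(7, 17)]
2. A_y = 14  [A = 2·M−B = 2·(4, 31/2)−(7, 17)]
   so A = (1, 14)
3. N_x = 7/2  [2·N = B+C = (7, 17)+(0, 20)]
4. N_y = 37/2  [2·N = B+C = (7, 17)+(0, 20)]
   so N = (7/2, 37/2)

A = (1, 14)
N = (7/2, 37/2)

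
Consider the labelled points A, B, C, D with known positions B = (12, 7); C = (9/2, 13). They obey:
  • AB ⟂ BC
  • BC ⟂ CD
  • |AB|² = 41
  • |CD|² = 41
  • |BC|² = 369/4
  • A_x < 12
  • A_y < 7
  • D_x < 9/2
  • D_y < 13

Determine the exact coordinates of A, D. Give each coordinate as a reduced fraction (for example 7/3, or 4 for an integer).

1. A_x = 8  [[AB ⟂ BC ⇒ 15/2x-6y-48=0] ∩ [|A−(12, 7)|²=41]]
2. A_y = 2  [[AB ⟂ BC ⇒ 15/2x-6y-48=0] ∩ [|A−(12, 7)|²=41]]
   so A = (8, 2)
3. D_x = 1/2  [[BC ⟂ CD ⇒ -15/2x+6y-177/4=0] ∩ [|D−(9/2, 13)|²=41]]
4. D_y = 8  [[BC ⟂ CD ⇒ -15/2x+6y-177/4=0] ∩ [|D−(9/2, 13)|²=41]]
   so D = (1/2, 8)

A = (8, 2)
D = (1/2, 8)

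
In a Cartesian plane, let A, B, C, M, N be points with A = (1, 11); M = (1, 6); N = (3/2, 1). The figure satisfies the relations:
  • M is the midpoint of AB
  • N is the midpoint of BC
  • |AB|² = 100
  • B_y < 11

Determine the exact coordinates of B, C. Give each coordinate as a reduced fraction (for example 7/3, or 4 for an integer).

B = (1, 1)
C = (2, 1)

1. B_x = 1  [B = 2·M−A = 2·(1, 6)−(1, 11)]
2. B_y = 1  [B = 2·M−A = 2·(1, 6)−(1, 11)]
   so B = (1, 1)
3. C_x = 2  [C = 2·N−B = 2·(3/2, 1)−(1, 1)]
4. C_y = 1  [C = 2·N−B = 2·(3/2, 1)−(1, 1)]
   so C = (2, 1)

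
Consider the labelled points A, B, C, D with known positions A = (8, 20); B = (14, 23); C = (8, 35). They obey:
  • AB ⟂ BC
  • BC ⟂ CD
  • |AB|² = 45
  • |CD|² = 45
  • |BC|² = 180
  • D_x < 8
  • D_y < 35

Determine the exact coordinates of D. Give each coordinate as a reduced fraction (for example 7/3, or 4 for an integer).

1. D_x = 2  [[BC ⟂ CD ⇒ -6x+12y-372=0] ∩ [|D−(8, 35)|²=45]]
2. D_y = 32  [[BC ⟂ CD ⇒ -6x+12y-372=0] ∩ [|D−(8, 35)|²=45]]
   so D = (2, 32)

D = (2, 32)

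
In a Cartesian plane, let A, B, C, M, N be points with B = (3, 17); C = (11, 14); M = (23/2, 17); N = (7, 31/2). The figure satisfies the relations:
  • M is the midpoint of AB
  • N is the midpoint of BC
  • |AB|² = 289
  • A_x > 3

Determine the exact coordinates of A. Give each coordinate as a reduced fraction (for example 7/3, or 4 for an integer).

1. A_x = 20  [A = 2·M−B = 2·(23/2, 17)−(3, 17)]
2. A_y = 17  [A = 2·M−B = 2·(23/2, 17)−(3, 17)]
   so A = (20, 17)

A = (20, 17)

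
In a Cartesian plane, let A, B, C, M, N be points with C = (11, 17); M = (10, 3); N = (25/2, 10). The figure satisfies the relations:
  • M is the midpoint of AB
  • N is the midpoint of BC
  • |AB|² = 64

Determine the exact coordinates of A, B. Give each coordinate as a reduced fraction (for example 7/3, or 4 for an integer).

A = (6, 3)
B = (14, 3)

1. B_x = 14  [B = 2·N−C = 2·(25/2, 10)−(11, 17)]
2. B_y = 3  [B = 2·N−C = 2·(25/2, 10)−(11, 17)]
   so B = (14, 3)
3. A_x = 6  [A = 2·M−B = 2·(10, 3)−(14, 3)]
4. A_y = 3  [A = 2·M−B = 2·(10, 3)−(14, 3)]
   so A = (6, 3)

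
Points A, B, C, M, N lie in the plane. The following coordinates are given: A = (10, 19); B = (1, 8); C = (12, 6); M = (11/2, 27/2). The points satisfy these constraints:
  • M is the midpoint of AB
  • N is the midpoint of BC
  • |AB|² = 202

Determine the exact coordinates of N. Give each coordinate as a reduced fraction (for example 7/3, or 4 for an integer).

1. N_x = 13/2  [2·N = B+C = (1, 8)+(12, 6)]
2. N_y = 7  [2·N = B+C = (1, 8)+(12, 6)]
   so N = (13/2, 7)

N = (13/2, 7)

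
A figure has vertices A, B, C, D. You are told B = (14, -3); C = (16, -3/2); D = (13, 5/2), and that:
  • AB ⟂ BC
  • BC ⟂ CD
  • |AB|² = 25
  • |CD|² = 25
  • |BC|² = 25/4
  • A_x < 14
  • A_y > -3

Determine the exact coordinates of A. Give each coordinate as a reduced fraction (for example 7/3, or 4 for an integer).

1. A_x = 11  [[AB ⟂ BC ⇒ -2x-3/2y+47/2=0] ∩ [|A−(14, -3)|²=25]]
2. A_y = 1  [[AB ⟂ BC ⇒ -2x-3/2y+47/2=0] ∩ [|A−(14, -3)|²=25]]
   so A = (11, 1)

A = (11, 1)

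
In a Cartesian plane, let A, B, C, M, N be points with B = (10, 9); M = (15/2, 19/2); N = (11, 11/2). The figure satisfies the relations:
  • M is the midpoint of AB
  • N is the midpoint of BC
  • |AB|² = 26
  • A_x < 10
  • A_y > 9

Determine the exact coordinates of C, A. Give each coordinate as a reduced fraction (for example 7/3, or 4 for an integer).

C = (12, 2)
A = (5, 10)

1. A_x = 5  [A = 2·M−B = 2·(15/2, 19/2)−(10, 9)]
2. A_y = 10  [A = 2·M−B = 2·(15/2, 19/2)−(10, 9)]
   so A = (5, 10)
3. C_x = 12  [C = 2·N−B = 2·(11, 11/2)−(10, 9)]
4. C_y = 2  [C = 2·N−B = 2·(11, 11/2)−(10, 9)]
   so C = (12, 2)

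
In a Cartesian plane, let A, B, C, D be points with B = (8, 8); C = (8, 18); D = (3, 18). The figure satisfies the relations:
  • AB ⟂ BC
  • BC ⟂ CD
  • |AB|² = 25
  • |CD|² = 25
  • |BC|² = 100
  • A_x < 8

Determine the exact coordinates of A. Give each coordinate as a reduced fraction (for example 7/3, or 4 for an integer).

A = (3, 8)

1. A_x = 3  [[AB ⟂ BC ⇒ -10y+80=0] ∩ [|A−(8, 8)|²=25]]
2. A_y = 8  [[AB ⟂ BC ⇒ -10y+80=0] ∩ [|A−(8, 8)|²=25]]
   so A = (3, 8)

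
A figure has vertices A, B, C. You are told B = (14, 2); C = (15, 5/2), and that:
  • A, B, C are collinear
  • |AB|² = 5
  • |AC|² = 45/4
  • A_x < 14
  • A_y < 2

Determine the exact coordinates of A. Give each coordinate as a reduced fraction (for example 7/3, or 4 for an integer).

1. A_x = 12  [[A, B, C are collinear ⇒ -1/2x+1y+5=0] ∩ [|A−(14, 2)|²=5]]
2. A_y = 1  [[A, B, C are collinear ⇒ -1/2x+1y+5=0] ∩ [|A−(14, 2)|²=5]]
   so A = (12, 1)

A = (12, 1)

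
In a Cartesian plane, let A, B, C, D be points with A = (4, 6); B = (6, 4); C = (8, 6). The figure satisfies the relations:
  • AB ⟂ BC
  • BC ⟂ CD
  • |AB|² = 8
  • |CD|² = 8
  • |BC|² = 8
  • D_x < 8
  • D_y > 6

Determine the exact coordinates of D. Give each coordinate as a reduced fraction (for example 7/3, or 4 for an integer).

D = (6, 8)

1. D_x = 6  [[BC ⟂ CD ⇒ 2x+2y-28=0] ∩ [|D−(8, 6)|²=8]]
2. D_y = 8  [[BC ⟂ CD ⇒ 2x+2y-28=0] ∩ [|D−(8, 6)|²=8]]
   so D = (6, 8)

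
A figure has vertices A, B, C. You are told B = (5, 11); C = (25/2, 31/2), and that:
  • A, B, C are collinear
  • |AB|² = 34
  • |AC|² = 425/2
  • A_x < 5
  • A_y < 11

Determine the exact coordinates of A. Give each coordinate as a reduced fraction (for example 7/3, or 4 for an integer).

1. A_x = 0  [[A, B, C are collinear ⇒ -9/2x+15/2y-60=0] ∩ [|A−(5, 11)|²=34]]
2. A_y = 8  [[A, B, C are collinear ⇒ -9/2x+15/2y-60=0] ∩ [|A−(5, 11)|²=34]]
   so A = (0, 8)

A = (0, 8)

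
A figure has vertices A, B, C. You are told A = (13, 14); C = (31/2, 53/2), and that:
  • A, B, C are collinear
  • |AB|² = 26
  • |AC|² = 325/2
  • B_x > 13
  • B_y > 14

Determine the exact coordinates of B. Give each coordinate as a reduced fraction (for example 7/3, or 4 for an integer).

B = (14, 19)

1. B_x = 14  [[A, B, C are collinear ⇒ 25/2x-5/2y-255/2=0] ∩ [|B−(13, 14)|²=26]]
2. B_y = 19  [[A, B, C are collinear ⇒ 25/2x-5/2y-255/2=0] ∩ [|B−(13, 14)|²=26]]
   so B = (14, 19)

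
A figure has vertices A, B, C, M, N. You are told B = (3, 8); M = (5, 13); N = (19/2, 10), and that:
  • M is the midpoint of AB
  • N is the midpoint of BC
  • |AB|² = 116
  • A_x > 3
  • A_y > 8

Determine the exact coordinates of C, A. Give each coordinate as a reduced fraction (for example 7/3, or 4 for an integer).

1. A_x = 7  [A = 2·M−B = 2·(5, 13)−(3, 8)]
2. A_y = 18  [A = 2·M−B = 2·(5, 13)−(3, 8)]
   so A = (7, 18)
3. C_x = 16  [C = 2·N−B = 2·(19/2, 10)−(3, 8)]
4. C_y = 12  [C = 2·N−B = 2·(19/2, 10)−(3, 8)]
   so C = (16, 12)

C = (16, 12)
A = (7, 18)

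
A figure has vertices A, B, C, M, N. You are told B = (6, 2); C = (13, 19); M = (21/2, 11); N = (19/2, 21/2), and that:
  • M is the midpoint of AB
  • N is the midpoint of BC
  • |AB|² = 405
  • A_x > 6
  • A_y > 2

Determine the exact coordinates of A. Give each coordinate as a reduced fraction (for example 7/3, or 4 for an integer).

A = (15, 20)

1. A_x = 15  [A = 2·M−B = 2·(21/2, 11)−(6, 2)]
2. A_y = 20  [A = 2·M−B = 2·(21/2, 11)−(6, 2)]
   so A = (15, 20)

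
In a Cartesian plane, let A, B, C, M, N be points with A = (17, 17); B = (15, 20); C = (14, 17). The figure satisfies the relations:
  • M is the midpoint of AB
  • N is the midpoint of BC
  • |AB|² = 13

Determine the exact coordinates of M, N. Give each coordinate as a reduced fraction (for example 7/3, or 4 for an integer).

M = (16, 37/2)
N = (29/2, 37/2)

1. M_x = 16  [2·M = A+B = (17, 17)+(15, 20)]
2. M_y = 37/2  [2·M = A+B = (17, 17)+(15, 20)]
   so M = (16, 37/2)
3. N_x = 29/2  [2·N = B+C = (15, 20)+(14, 17)]
4. N_y = 37/2  [2·N = B+C = (15, 20)+(14, 17)]
   so N = (29/2, 37/2)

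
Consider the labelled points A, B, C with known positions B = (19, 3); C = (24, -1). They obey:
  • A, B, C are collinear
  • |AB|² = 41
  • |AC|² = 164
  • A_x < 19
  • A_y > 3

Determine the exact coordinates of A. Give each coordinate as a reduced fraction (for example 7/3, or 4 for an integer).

A = (14, 7)

1. A_x = 14  [[A, B, C are collinear ⇒ 4x+5y-91=0] ∩ [|A−(19, 3)|²=41]]
2. A_y = 7  [[A, B, C are collinear ⇒ 4x+5y-91=0] ∩ [|A−(19, 3)|²=41]]
   so A = (14, 7)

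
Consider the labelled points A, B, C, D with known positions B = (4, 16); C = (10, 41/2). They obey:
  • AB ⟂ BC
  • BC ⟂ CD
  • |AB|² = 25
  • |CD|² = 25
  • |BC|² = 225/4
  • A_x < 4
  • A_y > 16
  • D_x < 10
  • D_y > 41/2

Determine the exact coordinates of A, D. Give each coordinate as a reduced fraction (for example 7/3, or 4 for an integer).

A = (1, 20)
D = (7, 49/2)

1. A_x = 1  [[AB ⟂ BC ⇒ -6x-9/2y+96=0] ∩ [|A−(4, 16)|²=25]]
2. A_y = 20  [[AB ⟂ BC ⇒ -6x-9/2y+96=0] ∩ [|A−(4, 16)|²=25]]
   so A = (1, 20)
3. D_x = 7  [[BC ⟂ CD ⇒ 6x+9/2y-609/4=0] ∩ [|D−(10, 41/2)|²=25]]
4. D_y = 49/2  [[BC ⟂ CD ⇒ 6x+9/2y-609/4=0] ∩ [|D−(10, 41/2)|²=25]]
   so D = (7, 49/2)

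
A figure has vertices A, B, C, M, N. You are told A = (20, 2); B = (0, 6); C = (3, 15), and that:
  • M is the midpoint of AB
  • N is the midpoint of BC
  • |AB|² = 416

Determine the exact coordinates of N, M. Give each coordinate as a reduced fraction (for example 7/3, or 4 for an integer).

1. M_x = 10  [2·M = A+B = (20, 2)+(0, 6)]
2. M_y = 4  [2·M = A+B = (20, 2)+(0, 6)]
   so M = (10, 4)
3. N_x = 3/2  [2·N = B+C = (0, 6)+(3, 15)]
4. N_y = 21/2  [2·N = B+C = (0, 6)+(3, 15)]
   so N = (3/2, 21/2)

N = (3/2, 21/2)
M = (10, 4)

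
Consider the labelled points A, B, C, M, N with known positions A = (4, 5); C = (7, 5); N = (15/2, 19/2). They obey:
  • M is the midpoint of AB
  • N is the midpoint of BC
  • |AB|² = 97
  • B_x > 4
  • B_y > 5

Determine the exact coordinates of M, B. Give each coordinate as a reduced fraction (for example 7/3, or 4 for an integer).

M = (6, 19/2)
B = (8, 14)

1. B_x = 8  [B = 2·N−C = 2·(15/2, 19/2)−(7, 5)]
2. B_y = 14  [B = 2·N−C = 2·(15/2, 19/2)−(7, 5)]
   so B = (8, 14)
3. M_x = 6  [2·M = A+B = (4, 5)+(8, 14)]
4. M_y = 19/2  [2·M = A+B = (4, 5)+(8, 14)]
   so M = (6, 19/2)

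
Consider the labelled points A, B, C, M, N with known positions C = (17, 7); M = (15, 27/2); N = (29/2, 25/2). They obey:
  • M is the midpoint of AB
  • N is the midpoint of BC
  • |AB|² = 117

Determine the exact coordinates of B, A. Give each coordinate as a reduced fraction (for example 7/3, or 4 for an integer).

B = (12, 18)
A = (18, 9)

1. B_x = 12  [B = 2·N−C = 2·(29/2, 25/2)−(17, 7)]
2. B_y = 18  [B = 2·N−C = 2·(29/2, 25/2)−(17, 7)]
   so B = (12, 18)
3. A_x = 18  [A = 2·M−B = 2·(15, 27/2)−(12, 18)]
4. A_y = 9  [A = 2·M−B = 2·(15, 27/2)−(12, 18)]
   so A = (18, 9)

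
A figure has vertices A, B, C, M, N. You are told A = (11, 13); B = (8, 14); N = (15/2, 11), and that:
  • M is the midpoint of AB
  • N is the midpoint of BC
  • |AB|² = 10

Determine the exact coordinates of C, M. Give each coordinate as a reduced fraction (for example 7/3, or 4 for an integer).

1. M_x = 19/2  [2·M = A+B = (11, 13)+(8, 14)]
2. M_y = 27/2  [2·M = A+B = (11, 13)+(8, 14)]
   so M = (19/2, 27/2)
3. C_x = 7  [C = 2·N−B = 2·(15/2, 11)−(8, 14)]
4. C_y = 8  [C = 2·N−B = 2·(15/2, 11)−(8, 14)]
   so C = (7, 8)

C = (7, 8)
M = (19/2, 27/2)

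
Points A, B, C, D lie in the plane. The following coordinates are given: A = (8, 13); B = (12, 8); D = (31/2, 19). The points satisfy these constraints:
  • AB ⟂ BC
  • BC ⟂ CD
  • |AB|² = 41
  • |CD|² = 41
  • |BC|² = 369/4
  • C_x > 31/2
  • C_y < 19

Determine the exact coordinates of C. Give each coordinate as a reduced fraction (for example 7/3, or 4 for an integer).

1. C_x = 39/2  [[AB ⟂ BC ⇒ 4x-5y-8=0] ∩ [|C−(31/2, 19)|²=41]]
2. C_y = 14  [[AB ⟂ BC ⇒ 4x-5y-8=0] ∩ [|C−(31/2, 19)|²=41]]
   so C = (39/2, 14)

C = (39/2, 14)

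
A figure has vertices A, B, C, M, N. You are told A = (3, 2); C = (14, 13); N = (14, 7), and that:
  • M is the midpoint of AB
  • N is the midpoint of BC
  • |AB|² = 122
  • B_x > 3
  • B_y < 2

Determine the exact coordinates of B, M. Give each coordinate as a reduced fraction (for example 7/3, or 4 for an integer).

B = (14, 1)
M = (17/2, 3/2)

1. B_x = 14  [B = 2·N−C = 2·(14, 7)−(14, 13)]
2. B_y = 1  [B = 2·N−C = 2·(14, 7)−(14, 13)]
   so B = (14, 1)
3. M_x = 17/2  [2·M = A+B = (3, 2)+(14, 1)]
4. M_y = 3/2  [2·M = A+B = (3, 2)+(14, 1)]
   so M = (17/2, 3/2)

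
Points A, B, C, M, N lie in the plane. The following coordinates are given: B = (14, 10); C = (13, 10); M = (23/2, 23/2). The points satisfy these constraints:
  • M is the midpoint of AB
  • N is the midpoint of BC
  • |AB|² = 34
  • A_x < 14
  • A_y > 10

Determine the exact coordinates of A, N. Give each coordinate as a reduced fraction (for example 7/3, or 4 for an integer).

1. A_x = 9  [A = 2·M−B = 2·(23/2, 23/2)−(14, 10)]
2. A_y = 13  [A = 2·M−B = 2·(23/2, 23/2)−(14, 10)]
   so A = (9, 13)
3. N_x = 27/2  [2·N = B+C = (14, 10)+(13, 10)]
4. N_y = 10  [2·N = B+C = (14, 10)+(13, 10)]
   so N = (27/2, 10)

A = (9, 13)
N = (27/2, 10)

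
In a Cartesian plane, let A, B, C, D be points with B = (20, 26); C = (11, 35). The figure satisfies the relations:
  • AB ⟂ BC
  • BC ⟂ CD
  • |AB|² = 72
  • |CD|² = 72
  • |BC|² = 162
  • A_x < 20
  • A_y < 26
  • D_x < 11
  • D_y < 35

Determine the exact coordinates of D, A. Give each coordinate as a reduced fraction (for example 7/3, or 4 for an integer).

1. D_x = 5  [[BC ⟂ CD ⇒ -9x+9y-216=0] ∩ [|D−(11, 35)|²=72]]
2. D_y = 29  [[BC ⟂ CD ⇒ -9x+9y-216=0] ∩ [|D−(11, 35)|²=72]]
   so D = (5, 29)
3. A_x = 14  [[AB ⟂ BC ⇒ 9x-9y+54=0] ∩ [|A−(20, 26)|²=72]]
4. A_y = 20  [[AB ⟂ BC ⇒ 9x-9y+54=0] ∩ [|A−(20, 26)|²=72]]
   so A = (14, 20)

D = (5, 29)
A = (14, 20)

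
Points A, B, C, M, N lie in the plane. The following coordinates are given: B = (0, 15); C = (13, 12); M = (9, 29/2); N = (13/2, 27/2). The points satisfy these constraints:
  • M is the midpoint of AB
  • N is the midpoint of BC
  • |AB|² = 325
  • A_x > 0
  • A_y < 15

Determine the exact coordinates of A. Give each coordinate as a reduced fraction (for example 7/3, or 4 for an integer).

1. A_x = 18  [A = 2·M−B = 2·(9, 29/2)−(0, 15)]
2. A_y = 14  [A = 2·M−B = 2·(9, 29/2)−(0, 15)]
   so A = (18, 14)

A = (18, 14)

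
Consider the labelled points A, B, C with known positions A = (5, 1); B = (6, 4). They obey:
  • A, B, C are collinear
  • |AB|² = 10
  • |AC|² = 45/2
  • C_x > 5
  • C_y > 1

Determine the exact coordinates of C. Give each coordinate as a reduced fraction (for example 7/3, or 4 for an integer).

C = (13/2, 11/2)

1. C_x = 13/2  [[A, B, C are collinear ⇒ -3x+1y+14=0] ∩ [|C−(5, 1)|²=45/2]]
2. C_y = 11/2  [[A, B, C are collinear ⇒ -3x+1y+14=0] ∩ [|C−(5, 1)|²=45/2]]
   so C = (13/2, 11/2)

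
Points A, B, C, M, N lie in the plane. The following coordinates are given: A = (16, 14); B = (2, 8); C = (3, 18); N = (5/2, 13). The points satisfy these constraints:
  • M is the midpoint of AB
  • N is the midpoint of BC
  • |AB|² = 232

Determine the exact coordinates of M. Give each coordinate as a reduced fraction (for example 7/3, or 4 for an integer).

1. M_x = 9  [2·M = A+B = (16, 14)+(2, 8)]
2. M_y = 11  [2·M = A+B = (16, 14)+(2, 8)]
   so M = (9, 11)

M = (9, 11)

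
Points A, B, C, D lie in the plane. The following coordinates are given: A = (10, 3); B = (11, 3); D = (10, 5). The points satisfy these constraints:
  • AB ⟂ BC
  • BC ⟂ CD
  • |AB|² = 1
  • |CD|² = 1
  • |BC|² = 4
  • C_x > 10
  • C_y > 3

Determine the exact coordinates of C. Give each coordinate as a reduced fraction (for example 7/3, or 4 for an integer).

C = (11, 5)

1. C_x = 11  [[AB ⟂ BC ⇒ 1x-11=0] ∩ [|C−(10, 5)|²=1]]
2. C_y = 5  [[AB ⟂ BC ⇒ 1x-11=0] ∩ [|C−(10, 5)|²=1]]
   so C = (11, 5)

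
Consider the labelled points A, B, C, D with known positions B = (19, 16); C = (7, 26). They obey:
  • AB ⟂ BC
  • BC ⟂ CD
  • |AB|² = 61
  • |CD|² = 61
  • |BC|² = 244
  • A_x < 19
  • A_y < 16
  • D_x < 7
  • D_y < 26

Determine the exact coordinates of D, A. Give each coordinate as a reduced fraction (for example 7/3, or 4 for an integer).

1. D_x = 2  [[BC ⟂ CD ⇒ -12x+10y-176=0] ∩ [|D−(7, 26)|²=61]]
2. D_y = 20  [[BC ⟂ CD ⇒ -12x+10y-176=0] ∩ [|D−(7, 26)|²=61]]
   so D = (2, 20)
3. A_x = 14  [[AB ⟂ BC ⇒ 12x-10y-68=0] ∩ [|A−(19, 16)|²=61]]
4. A_y = 10  [[AB ⟂ BC ⇒ 12x-10y-68=0] ∩ [|A−(19, 16)|²=61]]
   so A = (14, 10)

D = (2, 20)
A = (14, 10)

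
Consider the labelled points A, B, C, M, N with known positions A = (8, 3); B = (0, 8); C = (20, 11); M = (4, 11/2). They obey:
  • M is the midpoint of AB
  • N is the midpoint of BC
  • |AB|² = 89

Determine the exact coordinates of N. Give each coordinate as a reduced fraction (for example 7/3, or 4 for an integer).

N = (10, 19/2)

1. N_x = 10  [2·N = B+C = (0, 8)+(20, 11)]
2. N_y = 19/2  [2·N = B+C = (0, 8)+(20, 11)]
   so N = (10, 19/2)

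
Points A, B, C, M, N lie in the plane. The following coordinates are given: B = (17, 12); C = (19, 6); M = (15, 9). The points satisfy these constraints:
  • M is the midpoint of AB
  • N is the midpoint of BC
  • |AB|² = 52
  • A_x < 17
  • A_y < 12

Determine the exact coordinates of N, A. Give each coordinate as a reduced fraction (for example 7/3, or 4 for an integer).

N = (18, 9)
A = (13, 6)

1. A_x = 13  [A = 2·M−B = 2·(15, 9)−(17, 12)]
2. A_y = 6  [A = 2·M−B = 2·(15, 9)−(17, 12)]
   so A = (13, 6)
3. N_x = 18  [2·N = B+C = (17, 12)+(19, 6)]
4. N_y = 9  [2·N = B+C = (17, 12)+(19, 6)]
   so N = (18, 9)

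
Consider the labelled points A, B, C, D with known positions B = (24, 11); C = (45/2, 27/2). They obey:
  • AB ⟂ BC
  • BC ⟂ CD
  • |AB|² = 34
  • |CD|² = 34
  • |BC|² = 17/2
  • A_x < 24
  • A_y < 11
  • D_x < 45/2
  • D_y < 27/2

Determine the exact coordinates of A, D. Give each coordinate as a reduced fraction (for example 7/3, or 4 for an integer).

A = (19, 8)
D = (35/2, 21/2)

1. A_x = 19  [[AB ⟂ BC ⇒ 3/2x-5/2y-17/2=0] ∩ [|A−(24, 11)|²=34]]
2. A_y = 8  [[AB ⟂ BC ⇒ 3/2x-5/2y-17/2=0] ∩ [|A−(24, 11)|²=34]]
   so A = (19, 8)
3. D_x = 35/2  [[BC ⟂ CD ⇒ -3/2x+5/2y=0] ∩ [|D−(45/2, 27/2)|²=34]]
4. D_y = 21/2  [[BC ⟂ CD ⇒ -3/2x+5/2y=0] ∩ [|D−(45/2, 27/2)|²=34]]
   so D = (35/2, 21/2)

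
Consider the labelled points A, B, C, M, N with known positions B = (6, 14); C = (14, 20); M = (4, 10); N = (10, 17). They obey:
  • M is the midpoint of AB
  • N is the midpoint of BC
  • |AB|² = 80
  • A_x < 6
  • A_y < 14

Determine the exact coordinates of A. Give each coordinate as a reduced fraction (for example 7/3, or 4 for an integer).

A = (2, 6)

1. A_x = 2  [A = 2·M−B = 2·(4, 10)−(6, 14)]
2. A_y = 6  [A = 2·M−B = 2·(4, 10)−(6, 14)]
   so A = (2, 6)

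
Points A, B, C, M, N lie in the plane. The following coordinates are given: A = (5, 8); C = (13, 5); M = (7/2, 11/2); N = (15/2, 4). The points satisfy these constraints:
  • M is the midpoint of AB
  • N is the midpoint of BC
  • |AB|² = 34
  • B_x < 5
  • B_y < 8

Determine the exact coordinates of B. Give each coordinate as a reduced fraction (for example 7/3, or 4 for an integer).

1. B_x = 2  [B = 2·M−A = 2·(7/2, 11/2)−(5, 8)]
2. B_y = 3  [B = 2·M−A = 2·(7/2, 11/2)−(5, 8)]
   so B = (2, 3)

B = (2, 3)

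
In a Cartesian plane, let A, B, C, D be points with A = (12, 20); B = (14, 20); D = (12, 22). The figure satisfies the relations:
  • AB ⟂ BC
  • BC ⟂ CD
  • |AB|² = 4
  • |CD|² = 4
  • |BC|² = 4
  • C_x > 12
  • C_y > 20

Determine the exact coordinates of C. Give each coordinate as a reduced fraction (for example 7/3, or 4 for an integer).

C = (14, 22)

1. C_x = 14  [[AB ⟂ BC ⇒ 2x-28=0] ∩ [|C−(12, 22)|²=4]]
2. C_y = 22  [[AB ⟂ BC ⇒ 2x-28=0] ∩ [|C−(12, 22)|²=4]]
   so C = (14, 22)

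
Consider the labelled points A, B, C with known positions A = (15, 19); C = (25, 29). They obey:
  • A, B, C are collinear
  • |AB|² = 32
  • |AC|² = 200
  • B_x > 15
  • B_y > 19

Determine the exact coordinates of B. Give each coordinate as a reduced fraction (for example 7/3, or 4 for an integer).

B = (19, 23)

1. B_x = 19  [[A, B, C are collinear ⇒ 10x-10y+40=0] ∩ [|B−(15, 19)|²=32]]
2. B_y = 23  [[A, B, C are collinear ⇒ 10x-10y+40=0] ∩ [|B−(15, 19)|²=32]]
   so B = (19, 23)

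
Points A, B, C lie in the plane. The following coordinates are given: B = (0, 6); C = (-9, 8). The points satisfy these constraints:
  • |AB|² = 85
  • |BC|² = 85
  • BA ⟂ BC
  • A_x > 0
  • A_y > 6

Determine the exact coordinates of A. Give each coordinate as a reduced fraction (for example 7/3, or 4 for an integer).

1. A_x = 2  [[BA ⟂ BC ⇒ -9x+2y-12=0] ∩ [|A−(0, 6)|²=85]]
2. A_y = 15  [[BA ⟂ BC ⇒ -9x+2y-12=0] ∩ [|A−(0, 6)|²=85]]
   so A = (2, 15)

A = (2, 15)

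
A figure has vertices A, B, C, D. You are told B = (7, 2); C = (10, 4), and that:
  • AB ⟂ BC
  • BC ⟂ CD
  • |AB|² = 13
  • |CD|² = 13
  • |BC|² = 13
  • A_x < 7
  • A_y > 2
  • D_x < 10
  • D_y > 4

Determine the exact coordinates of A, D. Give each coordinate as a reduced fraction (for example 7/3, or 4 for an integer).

A = (5, 5)
D = (8, 7)

1. A_x = 5  [[AB ⟂ BC ⇒ -3x-2y+25=0] ∩ [|A−(7, 2)|²=13]]
2. A_y = 5  [[AB ⟂ BC ⇒ -3x-2y+25=0] ∩ [|A−(7, 2)|²=13]]
   so A = (5, 5)
3. D_x = 8  [[BC ⟂ CD ⇒ 3x+2y-38=0] ∩ [|D−(10, 4)|²=13]]
4. D_y = 7  [[BC ⟂ CD ⇒ 3x+2y-38=0] ∩ [|D−(10, 4)|²=13]]
   so D = (8, 7)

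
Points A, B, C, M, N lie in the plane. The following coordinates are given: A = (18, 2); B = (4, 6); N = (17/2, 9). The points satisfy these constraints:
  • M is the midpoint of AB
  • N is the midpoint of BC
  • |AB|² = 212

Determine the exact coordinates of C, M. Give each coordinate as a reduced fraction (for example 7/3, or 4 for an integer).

C = (13, 12)
M = (11, 4)

1. M_x = 11  [2·M = A+B = (18, 2)+(4, 6)]
2. M_y = 4  [2·M = A+B = (18, 2)+(4, 6)]
   so M = (11, 4)
3. C_x = 13  [C = 2·N−B = 2·(17/2, 9)−(4, 6)]
4. C_y = 12  [C = 2·N−B = 2·(17/2, 9)−(4, 6)]
   so C = (13, 12)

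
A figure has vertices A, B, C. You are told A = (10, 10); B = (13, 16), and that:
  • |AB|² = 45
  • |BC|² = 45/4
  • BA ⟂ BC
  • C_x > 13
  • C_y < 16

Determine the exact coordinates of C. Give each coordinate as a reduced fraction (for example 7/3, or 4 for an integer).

C = (16, 29/2)

1. C_x = 16  [[BA ⟂ BC ⇒ -3x-6y+135=0] ∩ [|C−(13, 16)|²=45/4]]
2. C_y = 29/2  [[BA ⟂ BC ⇒ -3x-6y+135=0] ∩ [|C−(13, 16)|²=45/4]]
   so C = (16, 29/2)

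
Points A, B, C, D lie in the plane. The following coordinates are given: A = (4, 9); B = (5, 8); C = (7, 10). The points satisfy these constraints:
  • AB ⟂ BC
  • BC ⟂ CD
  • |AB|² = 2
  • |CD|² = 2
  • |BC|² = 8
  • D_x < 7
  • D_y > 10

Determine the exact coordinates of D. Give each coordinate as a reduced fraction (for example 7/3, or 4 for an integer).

1. D_x = 6  [[BC ⟂ CD ⇒ 2x+2y-34=0] ∩ [|D−(7, 10)|²=2]]
2. D_y = 11  [[BC ⟂ CD ⇒ 2x+2y-34=0] ∩ [|D−(7, 10)|²=2]]
   so D = (6, 11)

D = (6, 11)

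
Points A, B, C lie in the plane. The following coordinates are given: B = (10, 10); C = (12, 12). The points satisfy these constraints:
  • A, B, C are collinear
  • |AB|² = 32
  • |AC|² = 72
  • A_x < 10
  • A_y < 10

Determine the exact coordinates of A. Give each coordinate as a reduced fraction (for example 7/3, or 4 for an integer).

A = (6, 6)

1. A_x = 6  [[A, B, C are collinear ⇒ -2x+2y=0] ∩ [|A−(10, 10)|²=32]]
2. A_y = 6  [[A, B, C are collinear ⇒ -2x+2y=0] ∩ [|A−(10, 10)|²=32]]
   so A = (6, 6)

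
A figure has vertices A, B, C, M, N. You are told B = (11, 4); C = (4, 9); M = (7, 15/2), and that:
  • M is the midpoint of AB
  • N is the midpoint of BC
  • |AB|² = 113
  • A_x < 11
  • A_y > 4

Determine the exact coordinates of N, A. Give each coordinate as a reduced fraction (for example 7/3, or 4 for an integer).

1. A_x = 3  [A = 2·M−B = 2·(7, 15/2)−(11, 4)]
2. A_y = 11  [A = 2·M−B = 2·(7, 15/2)−(11, 4)]
   so A = (3, 11)
3. N_x = 15/2  [2·N = B+C = (11, 4)+(4, 9)]
4. N_y = 13/2  [2·N = B+C = (11, 4)+(4, 9)]
   so N = (15/2, 13/2)

N = (15/2, 13/2)
A = (3, 11)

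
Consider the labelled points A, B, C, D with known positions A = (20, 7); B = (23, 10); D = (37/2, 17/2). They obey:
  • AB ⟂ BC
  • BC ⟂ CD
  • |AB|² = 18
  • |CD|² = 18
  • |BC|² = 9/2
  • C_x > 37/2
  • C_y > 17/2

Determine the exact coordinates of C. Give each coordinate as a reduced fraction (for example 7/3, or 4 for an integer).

1. C_x = 43/2  [[AB ⟂ BC ⇒ 3x+3y-99=0] ∩ [|C−(37/2, 17/2)|²=18]]
2. C_y = 23/2  [[AB ⟂ BC ⇒ 3x+3y-99=0] ∩ [|C−(37/2, 17/2)|²=18]]
   so C = (43/2, 23/2)

C = (43/2, 23/2)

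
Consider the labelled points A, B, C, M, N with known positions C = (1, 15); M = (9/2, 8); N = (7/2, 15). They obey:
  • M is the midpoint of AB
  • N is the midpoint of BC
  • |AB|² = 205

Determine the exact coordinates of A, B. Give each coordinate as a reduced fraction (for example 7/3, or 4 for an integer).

1. B_x = 6  [B = 2·N−C = 2·(7/2, 15)−(1, 15)]
2. B_y = 15  [B = 2·N−C = 2·(7/2, 15)−(1, 15)]
   so B = (6, 15)
3. A_x = 3  [A = 2·M−B = 2·(9/2, 8)−(6, 15)]
4. A_y = 1  [A = 2·M−B = 2·(9/2, 8)−(6, 15)]
   so A = (3, 1)

A = (3, 1)
B = (6, 15)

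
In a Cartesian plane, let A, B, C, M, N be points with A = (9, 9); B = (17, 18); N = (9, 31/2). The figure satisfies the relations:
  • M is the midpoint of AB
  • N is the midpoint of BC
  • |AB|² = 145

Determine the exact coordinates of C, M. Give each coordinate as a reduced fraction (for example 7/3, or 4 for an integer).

C = (1, 13)
M = (13, 27/2)

1. M_x = 13  [2·M = A+B = (9, 9)+(17, 18)]
2. M_y = 27/2  [2·M = A+B = (9, 9)+(17, 18)]
   so M = (13, 27/2)
3. C_x = 1  [C = 2·N−B = 2·(9, 31/2)−(17, 18)]
4. C_y = 13  [C = 2·N−B = 2·(9, 31/2)−(17, 18)]
   so C = (1, 13)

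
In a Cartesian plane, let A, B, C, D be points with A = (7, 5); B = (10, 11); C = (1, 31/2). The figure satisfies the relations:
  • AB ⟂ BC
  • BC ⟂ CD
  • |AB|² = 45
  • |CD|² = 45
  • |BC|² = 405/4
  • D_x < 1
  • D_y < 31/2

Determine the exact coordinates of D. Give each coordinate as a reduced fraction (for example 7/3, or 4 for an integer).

D = (-2, 19/2)

1. D_x = -2  [[BC ⟂ CD ⇒ -9x+9/2y-243/4=0] ∩ [|D−(1, 31/2)|²=45]]
2. D_y = 19/2  [[BC ⟂ CD ⇒ -9x+9/2y-243/4=0] ∩ [|D−(1, 31/2)|²=45]]
   so D = (-2, 19/2)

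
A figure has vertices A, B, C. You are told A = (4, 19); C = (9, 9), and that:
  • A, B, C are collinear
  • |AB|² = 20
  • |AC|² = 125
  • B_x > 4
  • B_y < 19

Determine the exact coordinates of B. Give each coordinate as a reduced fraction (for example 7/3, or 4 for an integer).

B = (6, 15)

1. B_x = 6  [[A, B, C are collinear ⇒ -10x-5y+135=0] ∩ [|B−(4, 19)|²=20]]
2. B_y = 15  [[A, B, C are collinear ⇒ -10x-5y+135=0] ∩ [|B−(4, 19)|²=20]]
   so B = (6, 15)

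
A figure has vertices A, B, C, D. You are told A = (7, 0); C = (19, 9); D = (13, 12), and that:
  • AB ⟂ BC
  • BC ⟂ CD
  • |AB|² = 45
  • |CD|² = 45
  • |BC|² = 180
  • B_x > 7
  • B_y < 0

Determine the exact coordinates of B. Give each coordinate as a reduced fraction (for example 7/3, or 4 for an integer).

B = (13, -3)

1. B_x = 13  [[BC ⟂ CD ⇒ 6x-3y-87=0] ∩ [|B−(7, 0)|²=45]]
2. B_y = -3  [[BC ⟂ CD ⇒ 6x-3y-87=0] ∩ [|B−(7, 0)|²=45]]
   so B = (13, -3)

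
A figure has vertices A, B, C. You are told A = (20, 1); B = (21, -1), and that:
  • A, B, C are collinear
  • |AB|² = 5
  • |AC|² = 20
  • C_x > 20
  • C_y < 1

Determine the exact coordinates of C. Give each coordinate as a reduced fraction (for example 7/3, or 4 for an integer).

C = (22, -3)

1. C_x = 22  [[A, B, C are collinear ⇒ 2x+1y-41=0] ∩ [|C−(20, 1)|²=20]]
2. C_y = -3  [[A, B, C are collinear ⇒ 2x+1y-41=0] ∩ [|C−(20, 1)|²=20]]
   so C = (22, -3)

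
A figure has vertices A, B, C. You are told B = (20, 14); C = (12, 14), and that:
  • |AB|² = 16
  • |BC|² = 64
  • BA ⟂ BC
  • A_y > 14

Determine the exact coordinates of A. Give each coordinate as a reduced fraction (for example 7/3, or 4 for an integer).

1. A_x = 20  [[BA ⟂ BC ⇒ -8x+160=0] ∩ [|A−(20, 14)|²=16]]
2. A_y = 18  [[BA ⟂ BC ⇒ -8x+160=0] ∩ [|A−(20, 14)|²=16]]
   so A = (20, 18)

A = (20, 18)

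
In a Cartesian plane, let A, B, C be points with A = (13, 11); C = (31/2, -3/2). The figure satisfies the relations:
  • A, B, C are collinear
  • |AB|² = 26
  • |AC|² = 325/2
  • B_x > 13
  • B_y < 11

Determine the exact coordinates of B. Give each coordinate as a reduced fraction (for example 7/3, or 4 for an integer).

B = (14, 6)

1. B_x = 14  [[A, B, C are collinear ⇒ -25/2x-5/2y+190=0] ∩ [|B−(13, 11)|²=26]]
2. B_y = 6  [[A, B, C are collinear ⇒ -25/2x-5/2y+190=0] ∩ [|B−(13, 11)|²=26]]
   so B = (14, 6)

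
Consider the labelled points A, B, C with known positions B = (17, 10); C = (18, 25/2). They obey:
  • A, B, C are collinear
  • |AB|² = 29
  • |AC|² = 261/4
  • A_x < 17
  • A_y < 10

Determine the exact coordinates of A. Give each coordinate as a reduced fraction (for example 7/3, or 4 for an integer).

A = (15, 5)

1. A_x = 15  [[A, B, C are collinear ⇒ -5/2x+1y+65/2=0] ∩ [|A−(17, 10)|²=29]]
2. A_y = 5  [[A, B, C are collinear ⇒ -5/2x+1y+65/2=0] ∩ [|A−(17, 10)|²=29]]
   so A = (15, 5)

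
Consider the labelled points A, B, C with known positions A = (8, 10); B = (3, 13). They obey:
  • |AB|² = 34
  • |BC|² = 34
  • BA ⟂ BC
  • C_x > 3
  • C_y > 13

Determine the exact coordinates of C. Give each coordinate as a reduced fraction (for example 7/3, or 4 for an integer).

1. C_x = 6  [[BA ⟂ BC ⇒ 5x-3y+24=0] ∩ [|C−(3, 13)|²=34]]
2. C_y = 18  [[BA ⟂ BC ⇒ 5x-3y+24=0] ∩ [|C−(3, 13)|²=34]]
   so C = (6, 18)

C = (6, 18)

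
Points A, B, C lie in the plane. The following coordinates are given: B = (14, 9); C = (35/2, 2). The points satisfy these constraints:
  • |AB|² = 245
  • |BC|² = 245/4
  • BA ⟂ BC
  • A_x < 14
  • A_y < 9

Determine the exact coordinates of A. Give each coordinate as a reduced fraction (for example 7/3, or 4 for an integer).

A = (0, 2)

1. A_x = 0  [[BA ⟂ BC ⇒ 7/2x-7y+14=0] ∩ [|A−(14, 9)|²=245]]
2. A_y = 2  [[BA ⟂ BC ⇒ 7/2x-7y+14=0] ∩ [|A−(14, 9)|²=245]]
   so A = (0, 2)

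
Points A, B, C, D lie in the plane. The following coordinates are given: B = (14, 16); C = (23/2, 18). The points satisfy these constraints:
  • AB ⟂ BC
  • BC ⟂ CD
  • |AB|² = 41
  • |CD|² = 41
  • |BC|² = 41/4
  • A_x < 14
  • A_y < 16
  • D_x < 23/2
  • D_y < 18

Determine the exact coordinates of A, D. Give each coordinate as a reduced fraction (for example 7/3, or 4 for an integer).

1. A_x = 10  [[AB ⟂ BC ⇒ 5/2x-2y-3=0] ∩ [|A−(14, 16)|²=41]]
2. A_y = 11  [[AB ⟂ BC ⇒ 5/2x-2y-3=0] ∩ [|A−(14, 16)|²=41]]
   so A = (10, 11)
3. D_x = 15/2  [[BC ⟂ CD ⇒ -5/2x+2y-29/4=0] ∩ [|D−(23/2, 18)|²=41]]
4. D_y = 13  [[BC ⟂ CD ⇒ -5/2x+2y-29/4=0] ∩ [|D−(23/2, 18)|²=41]]
   so D = (15/2, 13)

A = (10, 11)
D = (15/2, 13)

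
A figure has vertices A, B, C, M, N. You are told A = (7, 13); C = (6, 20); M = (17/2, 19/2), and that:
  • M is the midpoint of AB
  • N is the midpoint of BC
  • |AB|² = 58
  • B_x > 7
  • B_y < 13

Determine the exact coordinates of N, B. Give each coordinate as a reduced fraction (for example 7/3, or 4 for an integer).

1. B_x = 10  [B = 2·M−A = 2·(17/2, 19/2)−(7, 13)]
2. B_y = 6  [B = 2·M−A = 2·(17/2, 19/2)−(7, 13)]
   so B = (10, 6)
3. N_x = 8  [2·N = B+C = (10, 6)+(6, 20)]
4. N_y = 13  [2·N = B+C = (10, 6)+(6, 20)]
   so N = (8, 13)

N = (8, 13)
B = (10, 6)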